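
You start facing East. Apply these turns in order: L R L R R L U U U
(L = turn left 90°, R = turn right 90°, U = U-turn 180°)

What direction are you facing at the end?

Start: East
  L (left (90° counter-clockwise)) -> North
  R (right (90° clockwise)) -> East
  L (left (90° counter-clockwise)) -> North
  R (right (90° clockwise)) -> East
  R (right (90° clockwise)) -> South
  L (left (90° counter-clockwise)) -> East
  U (U-turn (180°)) -> West
  U (U-turn (180°)) -> East
  U (U-turn (180°)) -> West
Final: West

Answer: Final heading: West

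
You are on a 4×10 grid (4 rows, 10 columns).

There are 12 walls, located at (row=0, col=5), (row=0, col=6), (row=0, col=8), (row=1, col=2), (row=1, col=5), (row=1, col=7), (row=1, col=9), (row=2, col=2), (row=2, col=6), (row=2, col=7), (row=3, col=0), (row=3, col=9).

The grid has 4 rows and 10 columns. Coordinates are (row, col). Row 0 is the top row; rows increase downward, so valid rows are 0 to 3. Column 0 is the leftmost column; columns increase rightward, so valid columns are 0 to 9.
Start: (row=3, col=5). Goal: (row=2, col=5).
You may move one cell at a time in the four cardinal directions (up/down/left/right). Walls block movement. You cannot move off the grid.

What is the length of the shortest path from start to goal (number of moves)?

Answer: Shortest path length: 1

Derivation:
BFS from (row=3, col=5) until reaching (row=2, col=5):
  Distance 0: (row=3, col=5)
  Distance 1: (row=2, col=5), (row=3, col=4), (row=3, col=6)  <- goal reached here
One shortest path (1 moves): (row=3, col=5) -> (row=2, col=5)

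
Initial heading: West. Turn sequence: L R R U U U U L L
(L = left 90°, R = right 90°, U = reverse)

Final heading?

Answer: Final heading: South

Derivation:
Start: West
  L (left (90° counter-clockwise)) -> South
  R (right (90° clockwise)) -> West
  R (right (90° clockwise)) -> North
  U (U-turn (180°)) -> South
  U (U-turn (180°)) -> North
  U (U-turn (180°)) -> South
  U (U-turn (180°)) -> North
  L (left (90° counter-clockwise)) -> West
  L (left (90° counter-clockwise)) -> South
Final: South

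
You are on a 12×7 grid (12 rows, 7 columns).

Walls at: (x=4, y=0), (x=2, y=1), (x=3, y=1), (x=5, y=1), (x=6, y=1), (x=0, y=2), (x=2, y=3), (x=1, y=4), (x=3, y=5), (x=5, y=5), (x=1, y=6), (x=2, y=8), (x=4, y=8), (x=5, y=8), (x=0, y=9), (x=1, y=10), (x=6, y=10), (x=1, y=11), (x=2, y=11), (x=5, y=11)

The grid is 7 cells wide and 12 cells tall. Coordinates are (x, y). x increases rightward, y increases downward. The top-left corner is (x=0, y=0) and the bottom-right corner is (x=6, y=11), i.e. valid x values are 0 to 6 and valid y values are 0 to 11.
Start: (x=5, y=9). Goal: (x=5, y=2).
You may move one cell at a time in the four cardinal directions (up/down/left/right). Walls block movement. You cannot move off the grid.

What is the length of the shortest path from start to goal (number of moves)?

Answer: Shortest path length: 9

Derivation:
BFS from (x=5, y=9) until reaching (x=5, y=2):
  Distance 0: (x=5, y=9)
  Distance 1: (x=4, y=9), (x=6, y=9), (x=5, y=10)
  Distance 2: (x=6, y=8), (x=3, y=9), (x=4, y=10)
  Distance 3: (x=6, y=7), (x=3, y=8), (x=2, y=9), (x=3, y=10), (x=4, y=11)
  Distance 4: (x=6, y=6), (x=3, y=7), (x=5, y=7), (x=1, y=9), (x=2, y=10), (x=3, y=11)
  Distance 5: (x=6, y=5), (x=3, y=6), (x=5, y=6), (x=2, y=7), (x=4, y=7), (x=1, y=8)
  Distance 6: (x=6, y=4), (x=2, y=6), (x=4, y=6), (x=1, y=7), (x=0, y=8)
  Distance 7: (x=6, y=3), (x=5, y=4), (x=2, y=5), (x=4, y=5), (x=0, y=7)
  Distance 8: (x=6, y=2), (x=5, y=3), (x=2, y=4), (x=4, y=4), (x=1, y=5), (x=0, y=6)
  Distance 9: (x=5, y=2), (x=4, y=3), (x=3, y=4), (x=0, y=5)  <- goal reached here
One shortest path (9 moves): (x=5, y=9) -> (x=6, y=9) -> (x=6, y=8) -> (x=6, y=7) -> (x=6, y=6) -> (x=6, y=5) -> (x=6, y=4) -> (x=5, y=4) -> (x=5, y=3) -> (x=5, y=2)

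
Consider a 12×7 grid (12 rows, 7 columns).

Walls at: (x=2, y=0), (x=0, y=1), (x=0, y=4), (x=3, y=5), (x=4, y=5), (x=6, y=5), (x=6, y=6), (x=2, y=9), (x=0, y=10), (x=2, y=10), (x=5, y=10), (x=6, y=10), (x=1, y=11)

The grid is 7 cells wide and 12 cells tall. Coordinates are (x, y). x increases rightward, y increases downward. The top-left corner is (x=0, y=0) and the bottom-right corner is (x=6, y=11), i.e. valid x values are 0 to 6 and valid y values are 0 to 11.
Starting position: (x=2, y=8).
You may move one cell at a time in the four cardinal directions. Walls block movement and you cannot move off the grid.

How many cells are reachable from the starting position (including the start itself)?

BFS flood-fill from (x=2, y=8):
  Distance 0: (x=2, y=8)
  Distance 1: (x=2, y=7), (x=1, y=8), (x=3, y=8)
  Distance 2: (x=2, y=6), (x=1, y=7), (x=3, y=7), (x=0, y=8), (x=4, y=8), (x=1, y=9), (x=3, y=9)
  Distance 3: (x=2, y=5), (x=1, y=6), (x=3, y=6), (x=0, y=7), (x=4, y=7), (x=5, y=8), (x=0, y=9), (x=4, y=9), (x=1, y=10), (x=3, y=10)
  Distance 4: (x=2, y=4), (x=1, y=5), (x=0, y=6), (x=4, y=6), (x=5, y=7), (x=6, y=8), (x=5, y=9), (x=4, y=10), (x=3, y=11)
  Distance 5: (x=2, y=3), (x=1, y=4), (x=3, y=4), (x=0, y=5), (x=5, y=6), (x=6, y=7), (x=6, y=9), (x=2, y=11), (x=4, y=11)
  Distance 6: (x=2, y=2), (x=1, y=3), (x=3, y=3), (x=4, y=4), (x=5, y=5), (x=5, y=11)
  Distance 7: (x=2, y=1), (x=1, y=2), (x=3, y=2), (x=0, y=3), (x=4, y=3), (x=5, y=4), (x=6, y=11)
  Distance 8: (x=1, y=1), (x=3, y=1), (x=0, y=2), (x=4, y=2), (x=5, y=3), (x=6, y=4)
  Distance 9: (x=1, y=0), (x=3, y=0), (x=4, y=1), (x=5, y=2), (x=6, y=3)
  Distance 10: (x=0, y=0), (x=4, y=0), (x=5, y=1), (x=6, y=2)
  Distance 11: (x=5, y=0), (x=6, y=1)
  Distance 12: (x=6, y=0)
Total reachable: 70 (grid has 71 open cells total)

Answer: Reachable cells: 70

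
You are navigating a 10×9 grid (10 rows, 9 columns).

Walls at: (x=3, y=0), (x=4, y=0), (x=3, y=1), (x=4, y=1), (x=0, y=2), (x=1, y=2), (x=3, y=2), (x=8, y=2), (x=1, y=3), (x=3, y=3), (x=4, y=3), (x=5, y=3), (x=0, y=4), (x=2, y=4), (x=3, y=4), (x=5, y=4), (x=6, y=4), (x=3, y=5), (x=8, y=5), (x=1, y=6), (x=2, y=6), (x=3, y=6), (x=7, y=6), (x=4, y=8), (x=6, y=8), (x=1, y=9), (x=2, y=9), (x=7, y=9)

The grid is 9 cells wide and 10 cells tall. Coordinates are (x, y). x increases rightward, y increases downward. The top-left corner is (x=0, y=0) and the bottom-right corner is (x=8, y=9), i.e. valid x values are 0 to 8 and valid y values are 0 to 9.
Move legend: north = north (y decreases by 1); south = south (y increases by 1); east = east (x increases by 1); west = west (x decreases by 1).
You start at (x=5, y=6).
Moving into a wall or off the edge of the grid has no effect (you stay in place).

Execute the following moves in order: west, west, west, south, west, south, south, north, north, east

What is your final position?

Answer: Final position: (x=4, y=7)

Derivation:
Start: (x=5, y=6)
  west (west): (x=5, y=6) -> (x=4, y=6)
  west (west): blocked, stay at (x=4, y=6)
  west (west): blocked, stay at (x=4, y=6)
  south (south): (x=4, y=6) -> (x=4, y=7)
  west (west): (x=4, y=7) -> (x=3, y=7)
  south (south): (x=3, y=7) -> (x=3, y=8)
  south (south): (x=3, y=8) -> (x=3, y=9)
  north (north): (x=3, y=9) -> (x=3, y=8)
  north (north): (x=3, y=8) -> (x=3, y=7)
  east (east): (x=3, y=7) -> (x=4, y=7)
Final: (x=4, y=7)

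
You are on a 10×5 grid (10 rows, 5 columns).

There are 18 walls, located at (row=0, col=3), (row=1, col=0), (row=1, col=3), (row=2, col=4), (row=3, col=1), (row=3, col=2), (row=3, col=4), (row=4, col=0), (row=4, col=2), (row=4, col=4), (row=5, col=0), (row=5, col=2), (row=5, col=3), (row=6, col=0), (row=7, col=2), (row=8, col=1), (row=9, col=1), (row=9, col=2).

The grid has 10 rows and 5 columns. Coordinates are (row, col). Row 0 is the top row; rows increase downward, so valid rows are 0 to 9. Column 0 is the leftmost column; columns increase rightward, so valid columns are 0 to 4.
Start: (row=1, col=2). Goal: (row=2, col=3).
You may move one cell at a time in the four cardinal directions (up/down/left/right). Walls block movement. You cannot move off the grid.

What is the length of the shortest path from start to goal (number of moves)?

BFS from (row=1, col=2) until reaching (row=2, col=3):
  Distance 0: (row=1, col=2)
  Distance 1: (row=0, col=2), (row=1, col=1), (row=2, col=2)
  Distance 2: (row=0, col=1), (row=2, col=1), (row=2, col=3)  <- goal reached here
One shortest path (2 moves): (row=1, col=2) -> (row=2, col=2) -> (row=2, col=3)

Answer: Shortest path length: 2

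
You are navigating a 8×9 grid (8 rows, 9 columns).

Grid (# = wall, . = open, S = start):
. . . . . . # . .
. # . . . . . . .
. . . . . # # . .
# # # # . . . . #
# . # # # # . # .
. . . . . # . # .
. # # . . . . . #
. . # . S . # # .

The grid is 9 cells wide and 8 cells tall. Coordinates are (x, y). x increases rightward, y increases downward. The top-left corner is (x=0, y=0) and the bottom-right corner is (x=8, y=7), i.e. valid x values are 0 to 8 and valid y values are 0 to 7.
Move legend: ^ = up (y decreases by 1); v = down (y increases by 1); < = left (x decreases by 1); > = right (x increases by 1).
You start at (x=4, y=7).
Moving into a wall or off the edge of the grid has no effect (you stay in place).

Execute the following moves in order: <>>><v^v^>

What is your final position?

Start: (x=4, y=7)
  < (left): (x=4, y=7) -> (x=3, y=7)
  > (right): (x=3, y=7) -> (x=4, y=7)
  > (right): (x=4, y=7) -> (x=5, y=7)
  > (right): blocked, stay at (x=5, y=7)
  < (left): (x=5, y=7) -> (x=4, y=7)
  v (down): blocked, stay at (x=4, y=7)
  ^ (up): (x=4, y=7) -> (x=4, y=6)
  v (down): (x=4, y=6) -> (x=4, y=7)
  ^ (up): (x=4, y=7) -> (x=4, y=6)
  > (right): (x=4, y=6) -> (x=5, y=6)
Final: (x=5, y=6)

Answer: Final position: (x=5, y=6)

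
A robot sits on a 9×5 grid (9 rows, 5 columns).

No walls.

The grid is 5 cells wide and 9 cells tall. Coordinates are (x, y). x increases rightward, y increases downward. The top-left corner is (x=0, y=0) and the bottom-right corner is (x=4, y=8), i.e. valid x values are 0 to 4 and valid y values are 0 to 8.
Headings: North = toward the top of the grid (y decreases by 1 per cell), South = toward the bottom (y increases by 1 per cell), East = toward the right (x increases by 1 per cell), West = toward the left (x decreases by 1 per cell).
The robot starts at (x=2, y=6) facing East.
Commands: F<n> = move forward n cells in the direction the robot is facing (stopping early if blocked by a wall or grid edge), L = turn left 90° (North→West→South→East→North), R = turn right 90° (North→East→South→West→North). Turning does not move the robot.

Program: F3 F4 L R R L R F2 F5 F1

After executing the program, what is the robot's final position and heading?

Start: (x=2, y=6), facing East
  F3: move forward 2/3 (blocked), now at (x=4, y=6)
  F4: move forward 0/4 (blocked), now at (x=4, y=6)
  L: turn left, now facing North
  R: turn right, now facing East
  R: turn right, now facing South
  L: turn left, now facing East
  R: turn right, now facing South
  F2: move forward 2, now at (x=4, y=8)
  F5: move forward 0/5 (blocked), now at (x=4, y=8)
  F1: move forward 0/1 (blocked), now at (x=4, y=8)
Final: (x=4, y=8), facing South

Answer: Final position: (x=4, y=8), facing South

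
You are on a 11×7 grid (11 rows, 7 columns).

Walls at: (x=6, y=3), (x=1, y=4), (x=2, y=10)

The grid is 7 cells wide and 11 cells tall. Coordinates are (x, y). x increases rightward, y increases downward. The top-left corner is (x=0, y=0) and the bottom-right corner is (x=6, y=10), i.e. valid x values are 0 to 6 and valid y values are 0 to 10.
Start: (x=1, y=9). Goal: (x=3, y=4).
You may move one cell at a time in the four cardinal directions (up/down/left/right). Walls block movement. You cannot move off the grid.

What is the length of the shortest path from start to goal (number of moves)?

BFS from (x=1, y=9) until reaching (x=3, y=4):
  Distance 0: (x=1, y=9)
  Distance 1: (x=1, y=8), (x=0, y=9), (x=2, y=9), (x=1, y=10)
  Distance 2: (x=1, y=7), (x=0, y=8), (x=2, y=8), (x=3, y=9), (x=0, y=10)
  Distance 3: (x=1, y=6), (x=0, y=7), (x=2, y=7), (x=3, y=8), (x=4, y=9), (x=3, y=10)
  Distance 4: (x=1, y=5), (x=0, y=6), (x=2, y=6), (x=3, y=7), (x=4, y=8), (x=5, y=9), (x=4, y=10)
  Distance 5: (x=0, y=5), (x=2, y=5), (x=3, y=6), (x=4, y=7), (x=5, y=8), (x=6, y=9), (x=5, y=10)
  Distance 6: (x=0, y=4), (x=2, y=4), (x=3, y=5), (x=4, y=6), (x=5, y=7), (x=6, y=8), (x=6, y=10)
  Distance 7: (x=0, y=3), (x=2, y=3), (x=3, y=4), (x=4, y=5), (x=5, y=6), (x=6, y=7)  <- goal reached here
One shortest path (7 moves): (x=1, y=9) -> (x=2, y=9) -> (x=3, y=9) -> (x=3, y=8) -> (x=3, y=7) -> (x=3, y=6) -> (x=3, y=5) -> (x=3, y=4)

Answer: Shortest path length: 7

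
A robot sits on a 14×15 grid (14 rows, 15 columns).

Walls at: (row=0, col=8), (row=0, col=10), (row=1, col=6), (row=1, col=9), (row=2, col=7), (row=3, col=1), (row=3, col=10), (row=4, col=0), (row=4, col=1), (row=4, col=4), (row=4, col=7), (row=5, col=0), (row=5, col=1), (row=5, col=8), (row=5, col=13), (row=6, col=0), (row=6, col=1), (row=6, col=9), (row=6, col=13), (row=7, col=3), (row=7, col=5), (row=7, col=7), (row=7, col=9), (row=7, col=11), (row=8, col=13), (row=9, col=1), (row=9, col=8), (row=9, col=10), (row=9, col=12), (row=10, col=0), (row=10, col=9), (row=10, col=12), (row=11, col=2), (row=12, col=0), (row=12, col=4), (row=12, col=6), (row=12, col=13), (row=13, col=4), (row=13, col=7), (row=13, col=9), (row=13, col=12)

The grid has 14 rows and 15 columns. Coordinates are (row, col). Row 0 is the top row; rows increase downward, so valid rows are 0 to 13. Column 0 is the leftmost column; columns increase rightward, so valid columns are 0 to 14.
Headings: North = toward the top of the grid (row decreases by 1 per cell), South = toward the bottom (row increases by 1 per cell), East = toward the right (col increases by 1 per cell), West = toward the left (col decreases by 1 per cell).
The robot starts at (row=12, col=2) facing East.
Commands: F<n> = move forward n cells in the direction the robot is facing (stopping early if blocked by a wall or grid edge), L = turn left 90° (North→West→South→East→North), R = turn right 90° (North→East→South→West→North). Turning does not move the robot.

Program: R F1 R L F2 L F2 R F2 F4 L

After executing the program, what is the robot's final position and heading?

Start: (row=12, col=2), facing East
  R: turn right, now facing South
  F1: move forward 1, now at (row=13, col=2)
  R: turn right, now facing West
  L: turn left, now facing South
  F2: move forward 0/2 (blocked), now at (row=13, col=2)
  L: turn left, now facing East
  F2: move forward 1/2 (blocked), now at (row=13, col=3)
  R: turn right, now facing South
  F2: move forward 0/2 (blocked), now at (row=13, col=3)
  F4: move forward 0/4 (blocked), now at (row=13, col=3)
  L: turn left, now facing East
Final: (row=13, col=3), facing East

Answer: Final position: (row=13, col=3), facing East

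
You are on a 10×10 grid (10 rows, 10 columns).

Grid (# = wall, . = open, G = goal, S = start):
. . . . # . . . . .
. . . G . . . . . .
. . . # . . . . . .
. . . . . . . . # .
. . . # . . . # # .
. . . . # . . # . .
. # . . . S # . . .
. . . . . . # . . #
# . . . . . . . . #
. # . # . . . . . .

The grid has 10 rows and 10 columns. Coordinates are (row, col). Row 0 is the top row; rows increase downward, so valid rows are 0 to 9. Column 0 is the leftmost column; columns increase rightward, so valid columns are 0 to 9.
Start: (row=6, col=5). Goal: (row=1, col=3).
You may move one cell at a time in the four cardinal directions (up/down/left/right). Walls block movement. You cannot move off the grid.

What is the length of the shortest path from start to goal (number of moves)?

BFS from (row=6, col=5) until reaching (row=1, col=3):
  Distance 0: (row=6, col=5)
  Distance 1: (row=5, col=5), (row=6, col=4), (row=7, col=5)
  Distance 2: (row=4, col=5), (row=5, col=6), (row=6, col=3), (row=7, col=4), (row=8, col=5)
  Distance 3: (row=3, col=5), (row=4, col=4), (row=4, col=6), (row=5, col=3), (row=6, col=2), (row=7, col=3), (row=8, col=4), (row=8, col=6), (row=9, col=5)
  Distance 4: (row=2, col=5), (row=3, col=4), (row=3, col=6), (row=5, col=2), (row=7, col=2), (row=8, col=3), (row=8, col=7), (row=9, col=4), (row=9, col=6)
  Distance 5: (row=1, col=5), (row=2, col=4), (row=2, col=6), (row=3, col=3), (row=3, col=7), (row=4, col=2), (row=5, col=1), (row=7, col=1), (row=7, col=7), (row=8, col=2), (row=8, col=8), (row=9, col=7)
  Distance 6: (row=0, col=5), (row=1, col=4), (row=1, col=6), (row=2, col=7), (row=3, col=2), (row=4, col=1), (row=5, col=0), (row=6, col=7), (row=7, col=0), (row=7, col=8), (row=8, col=1), (row=9, col=2), (row=9, col=8)
  Distance 7: (row=0, col=6), (row=1, col=3), (row=1, col=7), (row=2, col=2), (row=2, col=8), (row=3, col=1), (row=4, col=0), (row=6, col=0), (row=6, col=8), (row=9, col=9)  <- goal reached here
One shortest path (7 moves): (row=6, col=5) -> (row=5, col=5) -> (row=4, col=5) -> (row=4, col=4) -> (row=3, col=4) -> (row=2, col=4) -> (row=1, col=4) -> (row=1, col=3)

Answer: Shortest path length: 7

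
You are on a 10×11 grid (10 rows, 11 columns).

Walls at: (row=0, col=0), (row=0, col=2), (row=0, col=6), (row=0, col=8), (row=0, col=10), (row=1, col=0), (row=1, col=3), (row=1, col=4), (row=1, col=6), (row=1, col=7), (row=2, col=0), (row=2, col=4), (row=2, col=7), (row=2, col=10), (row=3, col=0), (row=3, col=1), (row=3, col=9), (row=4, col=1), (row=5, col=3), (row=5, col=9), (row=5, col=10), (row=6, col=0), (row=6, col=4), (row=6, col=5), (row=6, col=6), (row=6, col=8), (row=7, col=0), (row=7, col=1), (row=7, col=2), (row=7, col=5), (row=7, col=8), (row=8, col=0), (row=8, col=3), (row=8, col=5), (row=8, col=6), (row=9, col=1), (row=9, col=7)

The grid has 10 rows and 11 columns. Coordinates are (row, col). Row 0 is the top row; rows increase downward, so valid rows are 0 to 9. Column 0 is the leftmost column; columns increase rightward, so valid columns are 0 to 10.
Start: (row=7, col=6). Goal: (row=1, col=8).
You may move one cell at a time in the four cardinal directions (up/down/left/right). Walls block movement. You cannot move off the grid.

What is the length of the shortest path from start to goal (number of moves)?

BFS from (row=7, col=6) until reaching (row=1, col=8):
  Distance 0: (row=7, col=6)
  Distance 1: (row=7, col=7)
  Distance 2: (row=6, col=7), (row=8, col=7)
  Distance 3: (row=5, col=7), (row=8, col=8)
  Distance 4: (row=4, col=7), (row=5, col=6), (row=5, col=8), (row=8, col=9), (row=9, col=8)
  Distance 5: (row=3, col=7), (row=4, col=6), (row=4, col=8), (row=5, col=5), (row=7, col=9), (row=8, col=10), (row=9, col=9)
  Distance 6: (row=3, col=6), (row=3, col=8), (row=4, col=5), (row=4, col=9), (row=5, col=4), (row=6, col=9), (row=7, col=10), (row=9, col=10)
  Distance 7: (row=2, col=6), (row=2, col=8), (row=3, col=5), (row=4, col=4), (row=4, col=10), (row=6, col=10)
  Distance 8: (row=1, col=8), (row=2, col=5), (row=2, col=9), (row=3, col=4), (row=3, col=10), (row=4, col=3)  <- goal reached here
One shortest path (8 moves): (row=7, col=6) -> (row=7, col=7) -> (row=6, col=7) -> (row=5, col=7) -> (row=5, col=8) -> (row=4, col=8) -> (row=3, col=8) -> (row=2, col=8) -> (row=1, col=8)

Answer: Shortest path length: 8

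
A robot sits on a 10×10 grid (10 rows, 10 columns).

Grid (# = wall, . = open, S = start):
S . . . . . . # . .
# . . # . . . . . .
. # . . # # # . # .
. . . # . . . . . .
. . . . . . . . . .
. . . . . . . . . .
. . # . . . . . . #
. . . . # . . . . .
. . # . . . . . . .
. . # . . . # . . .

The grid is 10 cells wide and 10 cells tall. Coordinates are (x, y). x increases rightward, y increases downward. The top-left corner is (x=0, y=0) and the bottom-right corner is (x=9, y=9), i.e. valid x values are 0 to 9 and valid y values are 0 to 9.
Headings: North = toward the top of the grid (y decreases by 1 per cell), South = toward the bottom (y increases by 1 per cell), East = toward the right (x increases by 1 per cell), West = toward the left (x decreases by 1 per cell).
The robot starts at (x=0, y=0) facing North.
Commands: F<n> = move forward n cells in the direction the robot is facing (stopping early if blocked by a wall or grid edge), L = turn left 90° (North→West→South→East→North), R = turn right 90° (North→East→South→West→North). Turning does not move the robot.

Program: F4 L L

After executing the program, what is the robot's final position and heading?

Start: (x=0, y=0), facing North
  F4: move forward 0/4 (blocked), now at (x=0, y=0)
  L: turn left, now facing West
  L: turn left, now facing South
Final: (x=0, y=0), facing South

Answer: Final position: (x=0, y=0), facing South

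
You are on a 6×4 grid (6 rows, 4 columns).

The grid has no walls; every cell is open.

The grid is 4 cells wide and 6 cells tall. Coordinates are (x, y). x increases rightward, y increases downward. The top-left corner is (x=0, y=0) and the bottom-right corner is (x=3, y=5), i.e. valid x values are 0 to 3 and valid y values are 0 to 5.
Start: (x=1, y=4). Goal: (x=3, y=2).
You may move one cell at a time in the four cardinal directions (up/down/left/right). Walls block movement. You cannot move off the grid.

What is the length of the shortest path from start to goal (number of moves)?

BFS from (x=1, y=4) until reaching (x=3, y=2):
  Distance 0: (x=1, y=4)
  Distance 1: (x=1, y=3), (x=0, y=4), (x=2, y=4), (x=1, y=5)
  Distance 2: (x=1, y=2), (x=0, y=3), (x=2, y=3), (x=3, y=4), (x=0, y=5), (x=2, y=5)
  Distance 3: (x=1, y=1), (x=0, y=2), (x=2, y=2), (x=3, y=3), (x=3, y=5)
  Distance 4: (x=1, y=0), (x=0, y=1), (x=2, y=1), (x=3, y=2)  <- goal reached here
One shortest path (4 moves): (x=1, y=4) -> (x=2, y=4) -> (x=3, y=4) -> (x=3, y=3) -> (x=3, y=2)

Answer: Shortest path length: 4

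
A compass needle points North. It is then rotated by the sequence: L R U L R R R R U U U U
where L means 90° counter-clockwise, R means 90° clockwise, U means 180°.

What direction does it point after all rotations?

Answer: Final heading: East

Derivation:
Start: North
  L (left (90° counter-clockwise)) -> West
  R (right (90° clockwise)) -> North
  U (U-turn (180°)) -> South
  L (left (90° counter-clockwise)) -> East
  R (right (90° clockwise)) -> South
  R (right (90° clockwise)) -> West
  R (right (90° clockwise)) -> North
  R (right (90° clockwise)) -> East
  U (U-turn (180°)) -> West
  U (U-turn (180°)) -> East
  U (U-turn (180°)) -> West
  U (U-turn (180°)) -> East
Final: East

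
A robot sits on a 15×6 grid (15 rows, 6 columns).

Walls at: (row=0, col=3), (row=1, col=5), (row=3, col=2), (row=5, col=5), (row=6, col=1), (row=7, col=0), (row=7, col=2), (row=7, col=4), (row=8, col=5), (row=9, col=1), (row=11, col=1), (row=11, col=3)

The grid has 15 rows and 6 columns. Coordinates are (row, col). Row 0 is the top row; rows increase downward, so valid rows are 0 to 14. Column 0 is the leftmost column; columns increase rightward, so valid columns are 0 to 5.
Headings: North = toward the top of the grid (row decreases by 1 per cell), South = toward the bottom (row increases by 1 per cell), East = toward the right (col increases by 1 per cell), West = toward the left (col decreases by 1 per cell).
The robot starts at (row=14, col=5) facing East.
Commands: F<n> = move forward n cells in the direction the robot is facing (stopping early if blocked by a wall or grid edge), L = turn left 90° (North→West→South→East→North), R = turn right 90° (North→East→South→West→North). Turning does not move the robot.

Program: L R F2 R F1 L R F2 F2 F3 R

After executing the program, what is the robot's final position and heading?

Answer: Final position: (row=14, col=5), facing West

Derivation:
Start: (row=14, col=5), facing East
  L: turn left, now facing North
  R: turn right, now facing East
  F2: move forward 0/2 (blocked), now at (row=14, col=5)
  R: turn right, now facing South
  F1: move forward 0/1 (blocked), now at (row=14, col=5)
  L: turn left, now facing East
  R: turn right, now facing South
  F2: move forward 0/2 (blocked), now at (row=14, col=5)
  F2: move forward 0/2 (blocked), now at (row=14, col=5)
  F3: move forward 0/3 (blocked), now at (row=14, col=5)
  R: turn right, now facing West
Final: (row=14, col=5), facing West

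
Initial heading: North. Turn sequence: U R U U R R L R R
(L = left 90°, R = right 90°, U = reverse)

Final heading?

Answer: Final heading: South

Derivation:
Start: North
  U (U-turn (180°)) -> South
  R (right (90° clockwise)) -> West
  U (U-turn (180°)) -> East
  U (U-turn (180°)) -> West
  R (right (90° clockwise)) -> North
  R (right (90° clockwise)) -> East
  L (left (90° counter-clockwise)) -> North
  R (right (90° clockwise)) -> East
  R (right (90° clockwise)) -> South
Final: South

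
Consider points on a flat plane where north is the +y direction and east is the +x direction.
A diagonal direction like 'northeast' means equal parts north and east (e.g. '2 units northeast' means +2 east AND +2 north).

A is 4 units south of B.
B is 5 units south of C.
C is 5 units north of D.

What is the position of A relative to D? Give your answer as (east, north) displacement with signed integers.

Answer: A is at (east=0, north=-4) relative to D.

Derivation:
Place D at the origin (east=0, north=0).
  C is 5 units north of D: delta (east=+0, north=+5); C at (east=0, north=5).
  B is 5 units south of C: delta (east=+0, north=-5); B at (east=0, north=0).
  A is 4 units south of B: delta (east=+0, north=-4); A at (east=0, north=-4).
Therefore A relative to D: (east=0, north=-4).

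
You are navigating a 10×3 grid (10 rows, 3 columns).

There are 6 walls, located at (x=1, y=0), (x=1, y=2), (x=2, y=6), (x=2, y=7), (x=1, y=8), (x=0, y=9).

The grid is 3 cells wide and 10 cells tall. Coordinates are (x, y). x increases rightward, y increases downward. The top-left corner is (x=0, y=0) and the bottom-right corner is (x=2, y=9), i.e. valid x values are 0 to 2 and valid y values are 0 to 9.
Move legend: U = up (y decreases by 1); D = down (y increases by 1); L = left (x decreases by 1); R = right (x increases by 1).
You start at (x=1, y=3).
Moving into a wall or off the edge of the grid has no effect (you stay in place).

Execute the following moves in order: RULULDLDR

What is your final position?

Answer: Final position: (x=0, y=2)

Derivation:
Start: (x=1, y=3)
  R (right): (x=1, y=3) -> (x=2, y=3)
  U (up): (x=2, y=3) -> (x=2, y=2)
  L (left): blocked, stay at (x=2, y=2)
  U (up): (x=2, y=2) -> (x=2, y=1)
  L (left): (x=2, y=1) -> (x=1, y=1)
  D (down): blocked, stay at (x=1, y=1)
  L (left): (x=1, y=1) -> (x=0, y=1)
  D (down): (x=0, y=1) -> (x=0, y=2)
  R (right): blocked, stay at (x=0, y=2)
Final: (x=0, y=2)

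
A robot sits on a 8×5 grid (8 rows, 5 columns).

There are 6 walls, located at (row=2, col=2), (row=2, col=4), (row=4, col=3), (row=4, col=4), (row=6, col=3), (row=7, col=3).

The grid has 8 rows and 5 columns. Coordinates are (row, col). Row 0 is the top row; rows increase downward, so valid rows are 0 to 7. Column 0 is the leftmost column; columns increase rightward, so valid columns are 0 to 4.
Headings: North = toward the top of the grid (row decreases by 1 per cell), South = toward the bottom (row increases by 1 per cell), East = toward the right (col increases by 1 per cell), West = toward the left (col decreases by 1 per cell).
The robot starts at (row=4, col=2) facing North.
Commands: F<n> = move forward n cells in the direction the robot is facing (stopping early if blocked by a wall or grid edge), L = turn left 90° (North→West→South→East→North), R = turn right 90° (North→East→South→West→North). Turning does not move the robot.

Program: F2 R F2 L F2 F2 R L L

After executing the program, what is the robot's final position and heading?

Answer: Final position: (row=3, col=4), facing West

Derivation:
Start: (row=4, col=2), facing North
  F2: move forward 1/2 (blocked), now at (row=3, col=2)
  R: turn right, now facing East
  F2: move forward 2, now at (row=3, col=4)
  L: turn left, now facing North
  F2: move forward 0/2 (blocked), now at (row=3, col=4)
  F2: move forward 0/2 (blocked), now at (row=3, col=4)
  R: turn right, now facing East
  L: turn left, now facing North
  L: turn left, now facing West
Final: (row=3, col=4), facing West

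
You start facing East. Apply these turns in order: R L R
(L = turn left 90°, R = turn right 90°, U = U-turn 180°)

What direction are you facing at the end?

Answer: Final heading: South

Derivation:
Start: East
  R (right (90° clockwise)) -> South
  L (left (90° counter-clockwise)) -> East
  R (right (90° clockwise)) -> South
Final: South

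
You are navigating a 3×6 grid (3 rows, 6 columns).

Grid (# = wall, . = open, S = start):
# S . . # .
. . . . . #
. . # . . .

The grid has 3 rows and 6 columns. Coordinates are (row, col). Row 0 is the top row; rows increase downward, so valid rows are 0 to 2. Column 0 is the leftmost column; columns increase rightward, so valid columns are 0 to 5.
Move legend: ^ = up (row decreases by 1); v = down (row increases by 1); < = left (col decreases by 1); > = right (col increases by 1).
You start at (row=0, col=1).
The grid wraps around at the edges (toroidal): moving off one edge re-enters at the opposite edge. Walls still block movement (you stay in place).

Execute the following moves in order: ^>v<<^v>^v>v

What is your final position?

Start: (row=0, col=1)
  ^ (up): (row=0, col=1) -> (row=2, col=1)
  > (right): blocked, stay at (row=2, col=1)
  v (down): (row=2, col=1) -> (row=0, col=1)
  < (left): blocked, stay at (row=0, col=1)
  < (left): blocked, stay at (row=0, col=1)
  ^ (up): (row=0, col=1) -> (row=2, col=1)
  v (down): (row=2, col=1) -> (row=0, col=1)
  > (right): (row=0, col=1) -> (row=0, col=2)
  ^ (up): blocked, stay at (row=0, col=2)
  v (down): (row=0, col=2) -> (row=1, col=2)
  > (right): (row=1, col=2) -> (row=1, col=3)
  v (down): (row=1, col=3) -> (row=2, col=3)
Final: (row=2, col=3)

Answer: Final position: (row=2, col=3)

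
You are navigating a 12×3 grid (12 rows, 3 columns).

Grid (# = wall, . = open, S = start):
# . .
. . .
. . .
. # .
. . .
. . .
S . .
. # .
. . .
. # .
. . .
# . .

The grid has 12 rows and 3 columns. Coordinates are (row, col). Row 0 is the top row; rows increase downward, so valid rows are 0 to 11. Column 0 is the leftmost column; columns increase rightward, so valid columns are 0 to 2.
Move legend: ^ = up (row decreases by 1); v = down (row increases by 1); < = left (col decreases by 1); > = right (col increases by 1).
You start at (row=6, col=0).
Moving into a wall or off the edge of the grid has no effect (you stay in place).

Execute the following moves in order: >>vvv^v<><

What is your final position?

Start: (row=6, col=0)
  > (right): (row=6, col=0) -> (row=6, col=1)
  > (right): (row=6, col=1) -> (row=6, col=2)
  v (down): (row=6, col=2) -> (row=7, col=2)
  v (down): (row=7, col=2) -> (row=8, col=2)
  v (down): (row=8, col=2) -> (row=9, col=2)
  ^ (up): (row=9, col=2) -> (row=8, col=2)
  v (down): (row=8, col=2) -> (row=9, col=2)
  < (left): blocked, stay at (row=9, col=2)
  > (right): blocked, stay at (row=9, col=2)
  < (left): blocked, stay at (row=9, col=2)
Final: (row=9, col=2)

Answer: Final position: (row=9, col=2)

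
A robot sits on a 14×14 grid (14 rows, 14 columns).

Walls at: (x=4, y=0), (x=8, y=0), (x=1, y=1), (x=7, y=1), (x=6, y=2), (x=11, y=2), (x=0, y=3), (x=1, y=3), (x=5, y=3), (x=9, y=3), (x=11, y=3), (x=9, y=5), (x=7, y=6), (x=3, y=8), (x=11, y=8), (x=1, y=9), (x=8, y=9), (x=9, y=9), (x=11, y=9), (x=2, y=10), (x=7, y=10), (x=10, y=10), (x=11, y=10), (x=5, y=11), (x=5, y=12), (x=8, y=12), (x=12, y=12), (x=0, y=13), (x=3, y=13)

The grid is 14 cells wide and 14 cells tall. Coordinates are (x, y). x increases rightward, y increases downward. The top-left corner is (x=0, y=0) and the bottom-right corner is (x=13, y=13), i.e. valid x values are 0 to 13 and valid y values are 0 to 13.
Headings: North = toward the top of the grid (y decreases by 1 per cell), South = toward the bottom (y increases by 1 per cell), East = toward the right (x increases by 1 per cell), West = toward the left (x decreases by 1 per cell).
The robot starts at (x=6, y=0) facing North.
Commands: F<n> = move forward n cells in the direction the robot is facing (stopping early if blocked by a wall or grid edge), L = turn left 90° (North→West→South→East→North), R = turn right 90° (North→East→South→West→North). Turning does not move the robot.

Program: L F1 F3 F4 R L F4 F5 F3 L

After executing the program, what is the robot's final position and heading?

Start: (x=6, y=0), facing North
  L: turn left, now facing West
  F1: move forward 1, now at (x=5, y=0)
  F3: move forward 0/3 (blocked), now at (x=5, y=0)
  F4: move forward 0/4 (blocked), now at (x=5, y=0)
  R: turn right, now facing North
  L: turn left, now facing West
  F4: move forward 0/4 (blocked), now at (x=5, y=0)
  F5: move forward 0/5 (blocked), now at (x=5, y=0)
  F3: move forward 0/3 (blocked), now at (x=5, y=0)
  L: turn left, now facing South
Final: (x=5, y=0), facing South

Answer: Final position: (x=5, y=0), facing South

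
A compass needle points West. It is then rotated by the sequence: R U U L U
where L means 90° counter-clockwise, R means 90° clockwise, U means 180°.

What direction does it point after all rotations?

Answer: Final heading: East

Derivation:
Start: West
  R (right (90° clockwise)) -> North
  U (U-turn (180°)) -> South
  U (U-turn (180°)) -> North
  L (left (90° counter-clockwise)) -> West
  U (U-turn (180°)) -> East
Final: East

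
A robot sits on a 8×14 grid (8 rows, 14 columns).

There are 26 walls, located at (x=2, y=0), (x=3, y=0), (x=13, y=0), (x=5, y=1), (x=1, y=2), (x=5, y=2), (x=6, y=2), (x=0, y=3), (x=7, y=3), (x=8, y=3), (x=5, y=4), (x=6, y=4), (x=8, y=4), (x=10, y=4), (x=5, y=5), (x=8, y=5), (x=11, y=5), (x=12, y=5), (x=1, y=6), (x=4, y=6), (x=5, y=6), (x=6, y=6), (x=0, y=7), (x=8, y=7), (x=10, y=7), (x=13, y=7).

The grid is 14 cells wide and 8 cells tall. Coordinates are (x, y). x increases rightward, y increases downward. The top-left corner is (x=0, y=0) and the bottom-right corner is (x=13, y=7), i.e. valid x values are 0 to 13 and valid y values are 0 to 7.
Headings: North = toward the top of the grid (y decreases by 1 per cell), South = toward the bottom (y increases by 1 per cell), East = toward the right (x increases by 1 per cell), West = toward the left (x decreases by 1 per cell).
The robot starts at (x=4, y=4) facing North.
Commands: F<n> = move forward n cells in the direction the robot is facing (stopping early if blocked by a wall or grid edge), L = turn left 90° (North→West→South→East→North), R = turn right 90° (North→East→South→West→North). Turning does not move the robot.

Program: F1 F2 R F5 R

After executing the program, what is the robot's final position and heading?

Start: (x=4, y=4), facing North
  F1: move forward 1, now at (x=4, y=3)
  F2: move forward 2, now at (x=4, y=1)
  R: turn right, now facing East
  F5: move forward 0/5 (blocked), now at (x=4, y=1)
  R: turn right, now facing South
Final: (x=4, y=1), facing South

Answer: Final position: (x=4, y=1), facing South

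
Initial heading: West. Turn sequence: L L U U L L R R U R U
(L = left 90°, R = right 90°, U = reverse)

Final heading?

Answer: Final heading: South

Derivation:
Start: West
  L (left (90° counter-clockwise)) -> South
  L (left (90° counter-clockwise)) -> East
  U (U-turn (180°)) -> West
  U (U-turn (180°)) -> East
  L (left (90° counter-clockwise)) -> North
  L (left (90° counter-clockwise)) -> West
  R (right (90° clockwise)) -> North
  R (right (90° clockwise)) -> East
  U (U-turn (180°)) -> West
  R (right (90° clockwise)) -> North
  U (U-turn (180°)) -> South
Final: South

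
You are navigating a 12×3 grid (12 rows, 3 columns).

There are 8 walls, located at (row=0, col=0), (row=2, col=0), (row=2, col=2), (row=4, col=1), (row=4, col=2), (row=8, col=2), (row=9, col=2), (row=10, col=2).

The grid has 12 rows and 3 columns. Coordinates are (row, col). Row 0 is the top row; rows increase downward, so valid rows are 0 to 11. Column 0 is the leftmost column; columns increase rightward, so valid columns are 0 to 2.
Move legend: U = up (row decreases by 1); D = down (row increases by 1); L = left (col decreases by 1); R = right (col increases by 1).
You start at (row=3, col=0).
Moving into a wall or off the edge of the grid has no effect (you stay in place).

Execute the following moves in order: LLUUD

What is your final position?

Start: (row=3, col=0)
  L (left): blocked, stay at (row=3, col=0)
  L (left): blocked, stay at (row=3, col=0)
  U (up): blocked, stay at (row=3, col=0)
  U (up): blocked, stay at (row=3, col=0)
  D (down): (row=3, col=0) -> (row=4, col=0)
Final: (row=4, col=0)

Answer: Final position: (row=4, col=0)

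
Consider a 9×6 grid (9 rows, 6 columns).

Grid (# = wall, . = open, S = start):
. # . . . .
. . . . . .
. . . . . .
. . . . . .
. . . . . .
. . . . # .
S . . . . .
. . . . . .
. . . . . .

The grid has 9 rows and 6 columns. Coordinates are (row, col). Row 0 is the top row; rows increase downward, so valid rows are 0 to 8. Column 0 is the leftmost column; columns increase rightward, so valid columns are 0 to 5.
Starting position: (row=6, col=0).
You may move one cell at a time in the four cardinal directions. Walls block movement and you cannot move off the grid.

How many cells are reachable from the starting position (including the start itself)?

BFS flood-fill from (row=6, col=0):
  Distance 0: (row=6, col=0)
  Distance 1: (row=5, col=0), (row=6, col=1), (row=7, col=0)
  Distance 2: (row=4, col=0), (row=5, col=1), (row=6, col=2), (row=7, col=1), (row=8, col=0)
  Distance 3: (row=3, col=0), (row=4, col=1), (row=5, col=2), (row=6, col=3), (row=7, col=2), (row=8, col=1)
  Distance 4: (row=2, col=0), (row=3, col=1), (row=4, col=2), (row=5, col=3), (row=6, col=4), (row=7, col=3), (row=8, col=2)
  Distance 5: (row=1, col=0), (row=2, col=1), (row=3, col=2), (row=4, col=3), (row=6, col=5), (row=7, col=4), (row=8, col=3)
  Distance 6: (row=0, col=0), (row=1, col=1), (row=2, col=2), (row=3, col=3), (row=4, col=4), (row=5, col=5), (row=7, col=5), (row=8, col=4)
  Distance 7: (row=1, col=2), (row=2, col=3), (row=3, col=4), (row=4, col=5), (row=8, col=5)
  Distance 8: (row=0, col=2), (row=1, col=3), (row=2, col=4), (row=3, col=5)
  Distance 9: (row=0, col=3), (row=1, col=4), (row=2, col=5)
  Distance 10: (row=0, col=4), (row=1, col=5)
  Distance 11: (row=0, col=5)
Total reachable: 52 (grid has 52 open cells total)

Answer: Reachable cells: 52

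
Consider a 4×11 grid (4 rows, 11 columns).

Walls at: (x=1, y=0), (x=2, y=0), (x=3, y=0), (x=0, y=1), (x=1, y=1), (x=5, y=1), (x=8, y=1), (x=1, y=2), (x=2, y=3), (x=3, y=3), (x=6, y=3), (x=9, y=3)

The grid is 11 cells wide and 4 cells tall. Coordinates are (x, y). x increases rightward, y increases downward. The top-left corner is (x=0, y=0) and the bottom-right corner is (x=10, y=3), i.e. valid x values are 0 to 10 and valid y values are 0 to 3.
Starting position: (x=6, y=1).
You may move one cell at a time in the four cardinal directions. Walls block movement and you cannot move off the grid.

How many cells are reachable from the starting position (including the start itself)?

Answer: Reachable cells: 28

Derivation:
BFS flood-fill from (x=6, y=1):
  Distance 0: (x=6, y=1)
  Distance 1: (x=6, y=0), (x=7, y=1), (x=6, y=2)
  Distance 2: (x=5, y=0), (x=7, y=0), (x=5, y=2), (x=7, y=2)
  Distance 3: (x=4, y=0), (x=8, y=0), (x=4, y=2), (x=8, y=2), (x=5, y=3), (x=7, y=3)
  Distance 4: (x=9, y=0), (x=4, y=1), (x=3, y=2), (x=9, y=2), (x=4, y=3), (x=8, y=3)
  Distance 5: (x=10, y=0), (x=3, y=1), (x=9, y=1), (x=2, y=2), (x=10, y=2)
  Distance 6: (x=2, y=1), (x=10, y=1), (x=10, y=3)
Total reachable: 28 (grid has 32 open cells total)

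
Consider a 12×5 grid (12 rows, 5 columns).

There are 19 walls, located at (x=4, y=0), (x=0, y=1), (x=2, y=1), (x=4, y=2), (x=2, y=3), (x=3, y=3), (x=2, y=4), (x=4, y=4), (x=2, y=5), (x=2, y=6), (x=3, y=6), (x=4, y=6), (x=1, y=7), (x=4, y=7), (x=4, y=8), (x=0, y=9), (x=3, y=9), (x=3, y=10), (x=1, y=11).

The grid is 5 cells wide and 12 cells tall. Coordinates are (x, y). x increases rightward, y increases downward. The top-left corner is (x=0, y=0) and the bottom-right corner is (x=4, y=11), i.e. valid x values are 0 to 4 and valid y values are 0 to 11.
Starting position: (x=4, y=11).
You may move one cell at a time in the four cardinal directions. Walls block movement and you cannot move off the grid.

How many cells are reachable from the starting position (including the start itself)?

Answer: Reachable cells: 37

Derivation:
BFS flood-fill from (x=4, y=11):
  Distance 0: (x=4, y=11)
  Distance 1: (x=4, y=10), (x=3, y=11)
  Distance 2: (x=4, y=9), (x=2, y=11)
  Distance 3: (x=2, y=10)
  Distance 4: (x=2, y=9), (x=1, y=10)
  Distance 5: (x=2, y=8), (x=1, y=9), (x=0, y=10)
  Distance 6: (x=2, y=7), (x=1, y=8), (x=3, y=8), (x=0, y=11)
  Distance 7: (x=3, y=7), (x=0, y=8)
  Distance 8: (x=0, y=7)
  Distance 9: (x=0, y=6)
  Distance 10: (x=0, y=5), (x=1, y=6)
  Distance 11: (x=0, y=4), (x=1, y=5)
  Distance 12: (x=0, y=3), (x=1, y=4)
  Distance 13: (x=0, y=2), (x=1, y=3)
  Distance 14: (x=1, y=2)
  Distance 15: (x=1, y=1), (x=2, y=2)
  Distance 16: (x=1, y=0), (x=3, y=2)
  Distance 17: (x=0, y=0), (x=2, y=0), (x=3, y=1)
  Distance 18: (x=3, y=0), (x=4, y=1)
Total reachable: 37 (grid has 41 open cells total)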